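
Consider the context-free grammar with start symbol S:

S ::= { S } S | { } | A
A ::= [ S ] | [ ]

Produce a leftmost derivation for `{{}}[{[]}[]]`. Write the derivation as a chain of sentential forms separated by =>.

S=>{S}S=>{{}}S=>{{}}A=>{{}}[S]=>{{}}[{S}S]=>{{}}[{A}S]=>{{}}[{[]}S]=>{{}}[{[]}A]=>{{}}[{[]}[]]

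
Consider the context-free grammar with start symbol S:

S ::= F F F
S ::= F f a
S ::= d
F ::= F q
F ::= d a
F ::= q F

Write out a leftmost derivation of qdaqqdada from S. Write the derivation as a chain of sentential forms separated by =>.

S=>FFF=>qFFF=>qdaFF=>qdaqFF=>qdaqqFF=>qdaqqdaF=>qdaqqdada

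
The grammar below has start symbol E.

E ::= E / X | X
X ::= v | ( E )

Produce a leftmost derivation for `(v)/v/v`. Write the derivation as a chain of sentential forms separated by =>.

E => E/X => E/X/X => X/X/X => (E)/X/X => (X)/X/X => (v)/X/X => (v)/v/X => (v)/v/v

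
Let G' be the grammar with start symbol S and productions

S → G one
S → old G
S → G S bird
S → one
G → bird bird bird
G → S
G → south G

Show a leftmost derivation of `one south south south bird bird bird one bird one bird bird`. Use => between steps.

S => G S bird => S S bird => one S bird => one G S bird bird => one S S bird bird => one G S bird S bird bird => one south G S bird S bird bird => one south south G S bird S bird bird => one south south south G S bird S bird bird => one south south south bird bird bird S bird S bird bird => one south south south bird bird bird one bird S bird bird => one south south south bird bird bird one bird one bird bird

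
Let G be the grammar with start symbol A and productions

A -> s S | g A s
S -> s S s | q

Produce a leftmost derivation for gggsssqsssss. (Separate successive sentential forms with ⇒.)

A ⇒ gAs ⇒ ggAss ⇒ gggAsss ⇒ gggsSsss ⇒ gggssSssss ⇒ gggsssSsssss ⇒ gggsssqsssss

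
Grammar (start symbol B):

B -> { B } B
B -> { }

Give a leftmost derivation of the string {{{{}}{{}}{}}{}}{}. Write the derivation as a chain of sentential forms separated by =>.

B=>{B}B=>{{B}B}B=>{{{B}B}B}B=>{{{{}}B}B}B=>{{{{}}{B}B}B}B=>{{{{}}{{}}B}B}B=>{{{{}}{{}}{}}B}B=>{{{{}}{{}}{}}{}}B=>{{{{}}{{}}{}}{}}{}

B => {B}B   [B -> { B } B]
{B}B => {{B}B}B   [B -> { B } B]
{{B}B}B => {{{B}B}B}B   [B -> { B } B]
{{{B}B}B}B => {{{{}}B}B}B   [B -> { }]
{{{{}}B}B}B => {{{{}}{B}B}B}B   [B -> { B } B]
{{{{}}{B}B}B}B => {{{{}}{{}}B}B}B   [B -> { }]
{{{{}}{{}}B}B}B => {{{{}}{{}}{}}B}B   [B -> { }]
{{{{}}{{}}{}}B}B => {{{{}}{{}}{}}{}}B   [B -> { }]
{{{{}}{{}}{}}{}}B => {{{{}}{{}}{}}{}}{}   [B -> { }]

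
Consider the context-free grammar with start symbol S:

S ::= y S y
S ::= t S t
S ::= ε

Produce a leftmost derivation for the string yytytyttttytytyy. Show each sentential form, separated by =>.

S => ySy => yySyy => yytStyy => yytySytyy => yytytStytyy => yytytySytytyy => yytytytStytytyy => yytytyttSttytytyy => yytytyttttytytyy

S => ySy   [S ::= y S y]
ySy => yySyy   [S ::= y S y]
yySyy => yytStyy   [S ::= t S t]
yytStyy => yytySytyy   [S ::= y S y]
yytySytyy => yytytStytyy   [S ::= t S t]
yytytStytyy => yytytySytytyy   [S ::= y S y]
yytytySytytyy => yytytytStytytyy   [S ::= t S t]
yytytytStytytyy => yytytyttSttytytyy   [S ::= t S t]
yytytyttSttytytyy => yytytyttttytytyy   [S ::= ε]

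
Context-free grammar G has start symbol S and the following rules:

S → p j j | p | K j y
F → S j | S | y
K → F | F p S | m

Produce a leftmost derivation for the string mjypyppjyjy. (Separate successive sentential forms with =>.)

S=>Kjy=>FpSjy=>SpSjy=>KjypSjy=>mjypSjy=>mjypKjyjy=>mjypFpSjyjy=>mjypypSjyjy=>mjypyppjyjy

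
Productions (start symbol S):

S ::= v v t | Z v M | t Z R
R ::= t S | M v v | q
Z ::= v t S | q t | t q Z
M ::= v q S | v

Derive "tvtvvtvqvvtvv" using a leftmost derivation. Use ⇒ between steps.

S ⇒ tZR   [S ::= t Z R]
tZR ⇒ tvtSR   [Z ::= v t S]
tvtSR ⇒ tvtvvtR   [S ::= v v t]
tvtvvtR ⇒ tvtvvtMvv   [R ::= M v v]
tvtvvtMvv ⇒ tvtvvtvqSvv   [M ::= v q S]
tvtvvtvqSvv ⇒ tvtvvtvqvvtvv   [S ::= v v t]

S ⇒ tZR ⇒ tvtSR ⇒ tvtvvtR ⇒ tvtvvtMvv ⇒ tvtvvtvqSvv ⇒ tvtvvtvqvvtvv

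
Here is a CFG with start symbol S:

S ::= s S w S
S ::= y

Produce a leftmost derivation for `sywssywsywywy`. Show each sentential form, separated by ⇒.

S⇒sSwS⇒sywS⇒sywsSwS⇒sywssSwSwS⇒sywssywSwS⇒sywssywsSwSwS⇒sywssywsywSwS⇒sywssywsywywS⇒sywssywsywywy

S ⇒ sSwS   [S ::= s S w S]
sSwS ⇒ sywS   [S ::= y]
sywS ⇒ sywsSwS   [S ::= s S w S]
sywsSwS ⇒ sywssSwSwS   [S ::= s S w S]
sywssSwSwS ⇒ sywssywSwS   [S ::= y]
sywssywSwS ⇒ sywssywsSwSwS   [S ::= s S w S]
sywssywsSwSwS ⇒ sywssywsywSwS   [S ::= y]
sywssywsywSwS ⇒ sywssywsywywS   [S ::= y]
sywssywsywywS ⇒ sywssywsywywy   [S ::= y]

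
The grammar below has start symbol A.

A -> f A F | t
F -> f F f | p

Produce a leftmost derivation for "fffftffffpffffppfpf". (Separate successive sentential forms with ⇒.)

A ⇒ fAF   [A -> f A F]
fAF ⇒ ffAFF   [A -> f A F]
ffAFF ⇒ fffAFFF   [A -> f A F]
fffAFFF ⇒ ffffAFFFF   [A -> f A F]
ffffAFFFF ⇒ fffftFFFF   [A -> t]
fffftFFFF ⇒ fffftfFfFFF   [F -> f F f]
fffftfFfFFF ⇒ fffftffFffFFF   [F -> f F f]
fffftffFffFFF ⇒ fffftfffFfffFFF   [F -> f F f]
fffftfffFfffFFF ⇒ fffftffffFffffFFF   [F -> f F f]
fffftffffFffffFFF ⇒ fffftffffpffffFFF   [F -> p]
fffftffffpffffFFF ⇒ fffftffffpffffpFF   [F -> p]
fffftffffpffffpFF ⇒ fffftffffpffffppF   [F -> p]
fffftffffpffffppF ⇒ fffftffffpffffppfFf   [F -> f F f]
fffftffffpffffppfFf ⇒ fffftffffpffffppfpf   [F -> p]

A⇒fAF⇒ffAFF⇒fffAFFF⇒ffffAFFFF⇒fffftFFFF⇒fffftfFfFFF⇒fffftffFffFFF⇒fffftfffFfffFFF⇒fffftffffFffffFFF⇒fffftffffpffffFFF⇒fffftffffpffffpFF⇒fffftffffpffffppF⇒fffftffffpffffppfFf⇒fffftffffpffffppfpf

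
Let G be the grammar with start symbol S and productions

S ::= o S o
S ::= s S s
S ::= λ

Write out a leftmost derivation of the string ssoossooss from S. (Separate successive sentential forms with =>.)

S => sSs   [S ::= s S s]
sSs => ssSss   [S ::= s S s]
ssSss => ssoSoss   [S ::= o S o]
ssoSoss => ssooSooss   [S ::= o S o]
ssooSooss => ssoosSsooss   [S ::= s S s]
ssoosSsooss => ssoossooss   [S ::= λ]

S=>sSs=>ssSss=>ssoSoss=>ssooSooss=>ssoosSsooss=>ssoossooss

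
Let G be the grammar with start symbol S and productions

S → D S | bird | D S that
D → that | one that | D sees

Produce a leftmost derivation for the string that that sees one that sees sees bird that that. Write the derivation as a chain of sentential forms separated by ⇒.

S ⇒ D S   [S → D S]
D S ⇒ that S   [D → that]
that S ⇒ that D S that   [S → D S that]
that D S that ⇒ that D sees S that   [D → D sees]
that D sees S that ⇒ that that sees S that   [D → that]
that that sees S that ⇒ that that sees D S that that   [S → D S that]
that that sees D S that that ⇒ that that sees D sees S that that   [D → D sees]
that that sees D sees S that that ⇒ that that sees D sees sees S that that   [D → D sees]
that that sees D sees sees S that that ⇒ that that sees one that sees sees S that that   [D → one that]
that that sees one that sees sees S that that ⇒ that that sees one that sees sees bird that that   [S → bird]

S ⇒ D S ⇒ that S ⇒ that D S that ⇒ that D sees S that ⇒ that that sees S that ⇒ that that sees D S that that ⇒ that that sees D sees S that that ⇒ that that sees D sees sees S that that ⇒ that that sees one that sees sees S that that ⇒ that that sees one that sees sees bird that that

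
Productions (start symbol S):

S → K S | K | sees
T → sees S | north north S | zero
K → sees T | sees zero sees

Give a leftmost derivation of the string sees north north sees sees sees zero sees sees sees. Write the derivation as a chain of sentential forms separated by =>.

S => K S => sees T S => sees north north S S => sees north north K S => sees north north sees T S => sees north north sees sees S S => sees north north sees sees K S S => sees north north sees sees sees zero sees S S => sees north north sees sees sees zero sees sees S => sees north north sees sees sees zero sees sees sees

S => K S   [S → K S]
K S => sees T S   [K → sees T]
sees T S => sees north north S S   [T → north north S]
sees north north S S => sees north north K S   [S → K]
sees north north K S => sees north north sees T S   [K → sees T]
sees north north sees T S => sees north north sees sees S S   [T → sees S]
sees north north sees sees S S => sees north north sees sees K S S   [S → K S]
sees north north sees sees K S S => sees north north sees sees sees zero sees S S   [K → sees zero sees]
sees north north sees sees sees zero sees S S => sees north north sees sees sees zero sees sees S   [S → sees]
sees north north sees sees sees zero sees sees S => sees north north sees sees sees zero sees sees sees   [S → sees]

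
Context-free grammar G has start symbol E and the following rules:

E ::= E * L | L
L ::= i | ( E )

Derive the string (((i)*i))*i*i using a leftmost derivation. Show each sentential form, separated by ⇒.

E⇒E*L⇒E*L*L⇒L*L*L⇒(E)*L*L⇒(L)*L*L⇒((E))*L*L⇒((E*L))*L*L⇒((L*L))*L*L⇒(((E)*L))*L*L⇒(((L)*L))*L*L⇒(((i)*L))*L*L⇒(((i)*i))*L*L⇒(((i)*i))*i*L⇒(((i)*i))*i*i

E ⇒ E*L   [E ::= E * L]
E*L ⇒ E*L*L   [E ::= E * L]
E*L*L ⇒ L*L*L   [E ::= L]
L*L*L ⇒ (E)*L*L   [L ::= ( E )]
(E)*L*L ⇒ (L)*L*L   [E ::= L]
(L)*L*L ⇒ ((E))*L*L   [L ::= ( E )]
((E))*L*L ⇒ ((E*L))*L*L   [E ::= E * L]
((E*L))*L*L ⇒ ((L*L))*L*L   [E ::= L]
((L*L))*L*L ⇒ (((E)*L))*L*L   [L ::= ( E )]
(((E)*L))*L*L ⇒ (((L)*L))*L*L   [E ::= L]
(((L)*L))*L*L ⇒ (((i)*L))*L*L   [L ::= i]
(((i)*L))*L*L ⇒ (((i)*i))*L*L   [L ::= i]
(((i)*i))*L*L ⇒ (((i)*i))*i*L   [L ::= i]
(((i)*i))*i*L ⇒ (((i)*i))*i*i   [L ::= i]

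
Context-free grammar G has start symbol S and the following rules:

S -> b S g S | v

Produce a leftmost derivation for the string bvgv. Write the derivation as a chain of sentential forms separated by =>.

S => bSgS   [S -> b S g S]
bSgS => bvgS   [S -> v]
bvgS => bvgv   [S -> v]

S=>bSgS=>bvgS=>bvgv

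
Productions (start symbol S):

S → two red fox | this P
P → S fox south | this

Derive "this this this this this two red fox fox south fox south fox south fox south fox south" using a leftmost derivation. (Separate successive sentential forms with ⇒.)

S ⇒ this P   [S → this P]
this P ⇒ this S fox south   [P → S fox south]
this S fox south ⇒ this this P fox south   [S → this P]
this this P fox south ⇒ this this S fox south fox south   [P → S fox south]
this this S fox south fox south ⇒ this this this P fox south fox south   [S → this P]
this this this P fox south fox south ⇒ this this this S fox south fox south fox south   [P → S fox south]
this this this S fox south fox south fox south ⇒ this this this this P fox south fox south fox south   [S → this P]
this this this this P fox south fox south fox south ⇒ this this this this S fox south fox south fox south fox south   [P → S fox south]
this this this this S fox south fox south fox south fox south ⇒ this this this this this P fox south fox south fox south fox south   [S → this P]
this this this this this P fox south fox south fox south fox south ⇒ this this this this this S fox south fox south fox south fox south fox south   [P → S fox south]
this this this this this S fox south fox south fox south fox south fox south ⇒ this this this this this two red fox fox south fox south fox south fox south fox south   [S → two red fox]

S ⇒ this P ⇒ this S fox south ⇒ this this P fox south ⇒ this this S fox south fox south ⇒ this this this P fox south fox south ⇒ this this this S fox south fox south fox south ⇒ this this this this P fox south fox south fox south ⇒ this this this this S fox south fox south fox south fox south ⇒ this this this this this P fox south fox south fox south fox south ⇒ this this this this this S fox south fox south fox south fox south fox south ⇒ this this this this this two red fox fox south fox south fox south fox south fox south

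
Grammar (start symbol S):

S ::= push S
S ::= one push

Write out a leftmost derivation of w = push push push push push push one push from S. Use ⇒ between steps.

S ⇒ push S ⇒ push push S ⇒ push push push S ⇒ push push push push S ⇒ push push push push push S ⇒ push push push push push push S ⇒ push push push push push push one push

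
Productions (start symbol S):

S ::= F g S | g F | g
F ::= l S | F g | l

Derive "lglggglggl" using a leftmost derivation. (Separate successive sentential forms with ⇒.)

S ⇒ FgS   [S ::= F g S]
FgS ⇒ FggS   [F ::= F g]
FggS ⇒ FgggS   [F ::= F g]
FgggS ⇒ lSgggS   [F ::= l S]
lSgggS ⇒ lgFgggS   [S ::= g F]
lgFgggS ⇒ lglgggS   [F ::= l]
lglgggS ⇒ lglgggFgS   [S ::= F g S]
lglgggFgS ⇒ lglggglgS   [F ::= l]
lglggglgS ⇒ lglggglggF   [S ::= g F]
lglggglggF ⇒ lglggglggl   [F ::= l]

S⇒FgS⇒FggS⇒FgggS⇒lSgggS⇒lgFgggS⇒lglgggS⇒lglgggFgS⇒lglggglgS⇒lglggglggF⇒lglggglggl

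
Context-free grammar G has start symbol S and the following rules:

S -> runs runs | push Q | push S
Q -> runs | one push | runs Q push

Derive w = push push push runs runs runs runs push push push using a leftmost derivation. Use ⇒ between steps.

S ⇒ push S ⇒ push push S ⇒ push push push Q ⇒ push push push runs Q push ⇒ push push push runs runs Q push push ⇒ push push push runs runs runs Q push push push ⇒ push push push runs runs runs runs push push push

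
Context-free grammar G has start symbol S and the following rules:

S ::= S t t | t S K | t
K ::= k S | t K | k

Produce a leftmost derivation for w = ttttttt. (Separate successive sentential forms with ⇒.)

S ⇒ Stt ⇒ Stttt ⇒ Stttttt ⇒ ttttttt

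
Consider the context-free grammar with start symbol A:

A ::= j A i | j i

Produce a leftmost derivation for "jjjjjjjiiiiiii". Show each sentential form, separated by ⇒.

A ⇒ jAi ⇒ jjAii ⇒ jjjAiii ⇒ jjjjAiiii ⇒ jjjjjAiiiii ⇒ jjjjjjAiiiiii ⇒ jjjjjjjiiiiiii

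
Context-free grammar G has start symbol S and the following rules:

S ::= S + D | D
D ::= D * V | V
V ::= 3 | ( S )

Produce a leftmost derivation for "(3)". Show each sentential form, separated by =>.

S => D => V => (S) => (D) => (V) => (3)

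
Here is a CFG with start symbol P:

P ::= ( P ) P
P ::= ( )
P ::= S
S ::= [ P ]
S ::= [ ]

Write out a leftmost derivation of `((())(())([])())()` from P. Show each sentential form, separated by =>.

P => (P)P => ((P)P)P => ((())P)P => ((())(P)P)P => ((())(())P)P => ((())(())(P)P)P => ((())(())(S)P)P => ((())(())([])P)P => ((())(())([])())P => ((())(())([])())()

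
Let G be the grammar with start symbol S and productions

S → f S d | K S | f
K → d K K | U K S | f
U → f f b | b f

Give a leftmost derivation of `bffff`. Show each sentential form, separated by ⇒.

S⇒KS⇒UKSS⇒bfKSS⇒bffSS⇒bfffS⇒bffff

S ⇒ KS   [S → K S]
KS ⇒ UKSS   [K → U K S]
UKSS ⇒ bfKSS   [U → b f]
bfKSS ⇒ bffSS   [K → f]
bffSS ⇒ bfffS   [S → f]
bfffS ⇒ bffff   [S → f]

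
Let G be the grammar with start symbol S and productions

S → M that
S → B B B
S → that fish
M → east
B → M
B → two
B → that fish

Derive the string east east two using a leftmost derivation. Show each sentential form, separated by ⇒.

S ⇒ B B B ⇒ M B B ⇒ east B B ⇒ east M B ⇒ east east B ⇒ east east two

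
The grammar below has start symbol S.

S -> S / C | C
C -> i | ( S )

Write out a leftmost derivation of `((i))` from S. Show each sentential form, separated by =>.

S => C   [S -> C]
C => (S)   [C -> ( S )]
(S) => (C)   [S -> C]
(C) => ((S))   [C -> ( S )]
((S)) => ((C))   [S -> C]
((C)) => ((i))   [C -> i]

S => C => (S) => (C) => ((S)) => ((C)) => ((i))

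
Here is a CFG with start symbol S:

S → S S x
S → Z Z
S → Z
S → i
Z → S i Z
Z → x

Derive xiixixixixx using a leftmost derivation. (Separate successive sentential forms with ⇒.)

S ⇒ ZZ   [S → Z Z]
ZZ ⇒ SiZZ   [Z → S i Z]
SiZZ ⇒ ZZiZZ   [S → Z Z]
ZZiZZ ⇒ xZiZZ   [Z → x]
xZiZZ ⇒ xSiZiZZ   [Z → S i Z]
xSiZiZZ ⇒ xZiZiZZ   [S → Z]
xZiZiZZ ⇒ xSiZiZiZZ   [Z → S i Z]
xSiZiZiZZ ⇒ xSSxiZiZiZZ   [S → S S x]
xSSxiZiZiZZ ⇒ xiSxiZiZiZZ   [S → i]
xiSxiZiZiZZ ⇒ xiixiZiZiZZ   [S → i]
xiixiZiZiZZ ⇒ xiixixiZiZZ   [Z → x]
xiixixiZiZZ ⇒ xiixixixiZZ   [Z → x]
xiixixixiZZ ⇒ xiixixixixZ   [Z → x]
xiixixixixZ ⇒ xiixixixixx   [Z → x]

S⇒ZZ⇒SiZZ⇒ZZiZZ⇒xZiZZ⇒xSiZiZZ⇒xZiZiZZ⇒xSiZiZiZZ⇒xSSxiZiZiZZ⇒xiSxiZiZiZZ⇒xiixiZiZiZZ⇒xiixixiZiZZ⇒xiixixixiZZ⇒xiixixixixZ⇒xiixixixixx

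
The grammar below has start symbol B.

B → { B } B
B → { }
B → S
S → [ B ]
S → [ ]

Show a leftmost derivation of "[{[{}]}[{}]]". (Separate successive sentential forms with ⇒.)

B⇒S⇒[B]⇒[{B}B]⇒[{S}B]⇒[{[B]}B]⇒[{[{}]}B]⇒[{[{}]}S]⇒[{[{}]}[B]]⇒[{[{}]}[{}]]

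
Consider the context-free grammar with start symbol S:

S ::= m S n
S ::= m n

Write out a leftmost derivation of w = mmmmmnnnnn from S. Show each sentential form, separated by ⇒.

S ⇒ mSn   [S ::= m S n]
mSn ⇒ mmSnn   [S ::= m S n]
mmSnn ⇒ mmmSnnn   [S ::= m S n]
mmmSnnn ⇒ mmmmSnnnn   [S ::= m S n]
mmmmSnnnn ⇒ mmmmmnnnnn   [S ::= m n]

S ⇒ mSn ⇒ mmSnn ⇒ mmmSnnn ⇒ mmmmSnnnn ⇒ mmmmmnnnnn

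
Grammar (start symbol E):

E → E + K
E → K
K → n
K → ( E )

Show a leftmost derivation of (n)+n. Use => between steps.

E => E+K => K+K => (E)+K => (K)+K => (n)+K => (n)+n

E => E+K   [E → E + K]
E+K => K+K   [E → K]
K+K => (E)+K   [K → ( E )]
(E)+K => (K)+K   [E → K]
(K)+K => (n)+K   [K → n]
(n)+K => (n)+n   [K → n]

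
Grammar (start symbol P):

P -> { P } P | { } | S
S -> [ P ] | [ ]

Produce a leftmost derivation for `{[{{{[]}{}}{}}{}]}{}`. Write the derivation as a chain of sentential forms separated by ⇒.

P ⇒ {P}P   [P -> { P } P]
{P}P ⇒ {S}P   [P -> S]
{S}P ⇒ {[P]}P   [S -> [ P ]]
{[P]}P ⇒ {[{P}P]}P   [P -> { P } P]
{[{P}P]}P ⇒ {[{{P}P}P]}P   [P -> { P } P]
{[{{P}P}P]}P ⇒ {[{{{P}P}P}P]}P   [P -> { P } P]
{[{{{P}P}P}P]}P ⇒ {[{{{S}P}P}P]}P   [P -> S]
{[{{{S}P}P}P]}P ⇒ {[{{{[]}P}P}P]}P   [S -> [ ]]
{[{{{[]}P}P}P]}P ⇒ {[{{{[]}{}}P}P]}P   [P -> { }]
{[{{{[]}{}}P}P]}P ⇒ {[{{{[]}{}}{}}P]}P   [P -> { }]
{[{{{[]}{}}{}}P]}P ⇒ {[{{{[]}{}}{}}{}]}P   [P -> { }]
{[{{{[]}{}}{}}{}]}P ⇒ {[{{{[]}{}}{}}{}]}{}   [P -> { }]

P ⇒ {P}P ⇒ {S}P ⇒ {[P]}P ⇒ {[{P}P]}P ⇒ {[{{P}P}P]}P ⇒ {[{{{P}P}P}P]}P ⇒ {[{{{S}P}P}P]}P ⇒ {[{{{[]}P}P}P]}P ⇒ {[{{{[]}{}}P}P]}P ⇒ {[{{{[]}{}}{}}P]}P ⇒ {[{{{[]}{}}{}}{}]}P ⇒ {[{{{[]}{}}{}}{}]}{}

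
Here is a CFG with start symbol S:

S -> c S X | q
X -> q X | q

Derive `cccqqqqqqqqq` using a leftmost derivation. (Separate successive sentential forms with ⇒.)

S ⇒ cSX   [S -> c S X]
cSX ⇒ ccSXX   [S -> c S X]
ccSXX ⇒ cccSXXX   [S -> c S X]
cccSXXX ⇒ cccqXXX   [S -> q]
cccqXXX ⇒ cccqqXXX   [X -> q X]
cccqqXXX ⇒ cccqqqXXX   [X -> q X]
cccqqqXXX ⇒ cccqqqqXXX   [X -> q X]
cccqqqqXXX ⇒ cccqqqqqXXX   [X -> q X]
cccqqqqqXXX ⇒ cccqqqqqqXXX   [X -> q X]
cccqqqqqqXXX ⇒ cccqqqqqqqXX   [X -> q]
cccqqqqqqqXX ⇒ cccqqqqqqqqX   [X -> q]
cccqqqqqqqqX ⇒ cccqqqqqqqqq   [X -> q]

S ⇒ cSX ⇒ ccSXX ⇒ cccSXXX ⇒ cccqXXX ⇒ cccqqXXX ⇒ cccqqqXXX ⇒ cccqqqqXXX ⇒ cccqqqqqXXX ⇒ cccqqqqqqXXX ⇒ cccqqqqqqqXX ⇒ cccqqqqqqqqX ⇒ cccqqqqqqqqq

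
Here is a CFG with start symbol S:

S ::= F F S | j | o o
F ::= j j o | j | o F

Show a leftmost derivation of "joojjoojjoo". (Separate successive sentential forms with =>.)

S => FFS => jFS => joFS => jooFS => joojjoS => joojjoFFS => joojjooFFS => joojjoojFS => joojjoojjS => joojjoojjoo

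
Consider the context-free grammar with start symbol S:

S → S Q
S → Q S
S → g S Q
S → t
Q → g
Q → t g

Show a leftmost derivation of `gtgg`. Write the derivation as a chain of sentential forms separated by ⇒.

S⇒SQ⇒gSQQ⇒gtQQ⇒gtgQ⇒gtgg

S ⇒ SQ   [S → S Q]
SQ ⇒ gSQQ   [S → g S Q]
gSQQ ⇒ gtQQ   [S → t]
gtQQ ⇒ gtgQ   [Q → g]
gtgQ ⇒ gtgg   [Q → g]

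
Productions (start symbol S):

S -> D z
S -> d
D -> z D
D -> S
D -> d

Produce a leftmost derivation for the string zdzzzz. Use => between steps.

S=>Dz=>Sz=>Dzz=>Szz=>Dzzz=>Szzz=>Dzzzz=>zDzzzz=>zdzzzz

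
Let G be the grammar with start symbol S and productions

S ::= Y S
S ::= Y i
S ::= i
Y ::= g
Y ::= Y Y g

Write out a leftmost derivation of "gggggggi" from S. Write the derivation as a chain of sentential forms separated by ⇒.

S ⇒ YS ⇒ YYgS ⇒ YYgYgS ⇒ YYgYgYgS ⇒ gYgYgYgS ⇒ gggYgYgS ⇒ gggggYgS ⇒ gggggggS ⇒ gggggggi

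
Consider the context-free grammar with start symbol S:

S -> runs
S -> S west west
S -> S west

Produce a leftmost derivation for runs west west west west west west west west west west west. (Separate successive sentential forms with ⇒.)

S ⇒ S west   [S -> S west]
S west ⇒ S west west   [S -> S west]
S west west ⇒ S west west west west   [S -> S west west]
S west west west west ⇒ S west west west west west   [S -> S west]
S west west west west west ⇒ S west west west west west west   [S -> S west]
S west west west west west west ⇒ S west west west west west west west   [S -> S west]
S west west west west west west west ⇒ S west west west west west west west west west   [S -> S west west]
S west west west west west west west west west ⇒ S west west west west west west west west west west   [S -> S west]
S west west west west west west west west west west ⇒ S west west west west west west west west west west west   [S -> S west]
S west west west west west west west west west west west ⇒ runs west west west west west west west west west west west   [S -> runs]

S ⇒ S west ⇒ S west west ⇒ S west west west west ⇒ S west west west west west ⇒ S west west west west west west ⇒ S west west west west west west west ⇒ S west west west west west west west west west ⇒ S west west west west west west west west west west ⇒ S west west west west west west west west west west west ⇒ runs west west west west west west west west west west west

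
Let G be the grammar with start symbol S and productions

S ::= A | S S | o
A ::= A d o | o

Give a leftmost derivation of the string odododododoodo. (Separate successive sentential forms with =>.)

S => SS   [S ::= S S]
SS => AS   [S ::= A]
AS => AdoS   [A ::= A d o]
AdoS => AdodoS   [A ::= A d o]
AdodoS => AdododoS   [A ::= A d o]
AdododoS => AdodododoS   [A ::= A d o]
AdodododoS => AdododododoS   [A ::= A d o]
AdododododoS => odododododoS   [A ::= o]
odododododoS => odododododoA   [S ::= A]
odododododoA => odododododoAdo   [A ::= A d o]
odododododoAdo => odododododoodo   [A ::= o]

S=>SS=>AS=>AdoS=>AdodoS=>AdododoS=>AdodododoS=>AdododododoS=>odododododoS=>odododododoA=>odododododoAdo=>odododododoodo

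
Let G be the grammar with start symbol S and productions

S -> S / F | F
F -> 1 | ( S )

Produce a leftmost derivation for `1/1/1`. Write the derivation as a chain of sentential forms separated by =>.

S => S/F => S/F/F => F/F/F => 1/F/F => 1/1/F => 1/1/1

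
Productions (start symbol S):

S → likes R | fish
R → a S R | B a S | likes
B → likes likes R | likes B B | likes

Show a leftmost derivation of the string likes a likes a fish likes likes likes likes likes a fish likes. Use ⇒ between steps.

S ⇒ likes R ⇒ likes a S R ⇒ likes a likes R R ⇒ likes a likes a S R R ⇒ likes a likes a fish R R ⇒ likes a likes a fish B a S R ⇒ likes a likes a fish likes B B a S R ⇒ likes a likes a fish likes likes likes R B a S R ⇒ likes a likes a fish likes likes likes likes B a S R ⇒ likes a likes a fish likes likes likes likes likes a S R ⇒ likes a likes a fish likes likes likes likes likes a fish R ⇒ likes a likes a fish likes likes likes likes likes a fish likes

S ⇒ likes R   [S → likes R]
likes R ⇒ likes a S R   [R → a S R]
likes a S R ⇒ likes a likes R R   [S → likes R]
likes a likes R R ⇒ likes a likes a S R R   [R → a S R]
likes a likes a S R R ⇒ likes a likes a fish R R   [S → fish]
likes a likes a fish R R ⇒ likes a likes a fish B a S R   [R → B a S]
likes a likes a fish B a S R ⇒ likes a likes a fish likes B B a S R   [B → likes B B]
likes a likes a fish likes B B a S R ⇒ likes a likes a fish likes likes likes R B a S R   [B → likes likes R]
likes a likes a fish likes likes likes R B a S R ⇒ likes a likes a fish likes likes likes likes B a S R   [R → likes]
likes a likes a fish likes likes likes likes B a S R ⇒ likes a likes a fish likes likes likes likes likes a S R   [B → likes]
likes a likes a fish likes likes likes likes likes a S R ⇒ likes a likes a fish likes likes likes likes likes a fish R   [S → fish]
likes a likes a fish likes likes likes likes likes a fish R ⇒ likes a likes a fish likes likes likes likes likes a fish likes   [R → likes]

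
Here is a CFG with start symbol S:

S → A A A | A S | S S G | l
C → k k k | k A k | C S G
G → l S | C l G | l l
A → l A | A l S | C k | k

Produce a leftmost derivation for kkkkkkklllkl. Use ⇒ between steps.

S ⇒ AS ⇒ CkS ⇒ CSGkS ⇒ kkkSGkS ⇒ kkkASGkS ⇒ kkkCkSGkS ⇒ kkkkkkkSGkS ⇒ kkkkkkklGkS ⇒ kkkkkkklllkS ⇒ kkkkkkklllkl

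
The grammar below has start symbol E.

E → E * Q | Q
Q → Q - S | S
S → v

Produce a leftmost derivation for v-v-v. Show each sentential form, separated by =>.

E => Q => Q-S => Q-S-S => S-S-S => v-S-S => v-v-S => v-v-v

E => Q   [E → Q]
Q => Q-S   [Q → Q - S]
Q-S => Q-S-S   [Q → Q - S]
Q-S-S => S-S-S   [Q → S]
S-S-S => v-S-S   [S → v]
v-S-S => v-v-S   [S → v]
v-v-S => v-v-v   [S → v]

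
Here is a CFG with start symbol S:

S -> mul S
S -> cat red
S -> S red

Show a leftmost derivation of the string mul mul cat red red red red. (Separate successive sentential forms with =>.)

S => mul S   [S -> mul S]
mul S => mul S red   [S -> S red]
mul S red => mul S red red   [S -> S red]
mul S red red => mul mul S red red   [S -> mul S]
mul mul S red red => mul mul S red red red   [S -> S red]
mul mul S red red red => mul mul cat red red red red   [S -> cat red]

S => mul S => mul S red => mul S red red => mul mul S red red => mul mul S red red red => mul mul cat red red red red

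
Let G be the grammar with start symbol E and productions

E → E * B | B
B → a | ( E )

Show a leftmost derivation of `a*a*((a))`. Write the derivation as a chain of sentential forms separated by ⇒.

E ⇒ E*B ⇒ E*B*B ⇒ B*B*B ⇒ a*B*B ⇒ a*a*B ⇒ a*a*(E) ⇒ a*a*(B) ⇒ a*a*((E)) ⇒ a*a*((B)) ⇒ a*a*((a))

E ⇒ E*B   [E → E * B]
E*B ⇒ E*B*B   [E → E * B]
E*B*B ⇒ B*B*B   [E → B]
B*B*B ⇒ a*B*B   [B → a]
a*B*B ⇒ a*a*B   [B → a]
a*a*B ⇒ a*a*(E)   [B → ( E )]
a*a*(E) ⇒ a*a*(B)   [E → B]
a*a*(B) ⇒ a*a*((E))   [B → ( E )]
a*a*((E)) ⇒ a*a*((B))   [E → B]
a*a*((B)) ⇒ a*a*((a))   [B → a]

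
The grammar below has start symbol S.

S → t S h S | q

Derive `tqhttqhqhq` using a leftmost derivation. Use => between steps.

S=>tShS=>tqhS=>tqhtShS=>tqhttShShS=>tqhttqhShS=>tqhttqhqhS=>tqhttqhqhq

S => tShS   [S → t S h S]
tShS => tqhS   [S → q]
tqhS => tqhtShS   [S → t S h S]
tqhtShS => tqhttShShS   [S → t S h S]
tqhttShShS => tqhttqhShS   [S → q]
tqhttqhShS => tqhttqhqhS   [S → q]
tqhttqhqhS => tqhttqhqhq   [S → q]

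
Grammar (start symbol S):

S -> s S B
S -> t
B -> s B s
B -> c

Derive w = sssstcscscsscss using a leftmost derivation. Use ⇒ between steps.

S ⇒ sSB ⇒ ssSBB ⇒ sssSBBB ⇒ ssssSBBBB ⇒ sssstBBBB ⇒ sssstcBBB ⇒ sssstcsBsBB ⇒ sssstcscsBB ⇒ sssstcscscB ⇒ sssstcscscsBs ⇒ sssstcscscssBss ⇒ sssstcscscsscss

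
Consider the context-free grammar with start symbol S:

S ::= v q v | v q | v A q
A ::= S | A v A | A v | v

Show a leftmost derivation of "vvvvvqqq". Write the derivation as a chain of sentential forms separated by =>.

S => vAq => vSq => vvAqq => vvAvAqq => vvvvAqq => vvvvSqq => vvvvvqqq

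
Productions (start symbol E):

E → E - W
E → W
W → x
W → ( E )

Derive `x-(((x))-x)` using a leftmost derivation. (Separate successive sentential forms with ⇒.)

E ⇒ E-W   [E → E - W]
E-W ⇒ W-W   [E → W]
W-W ⇒ x-W   [W → x]
x-W ⇒ x-(E)   [W → ( E )]
x-(E) ⇒ x-(E-W)   [E → E - W]
x-(E-W) ⇒ x-(W-W)   [E → W]
x-(W-W) ⇒ x-((E)-W)   [W → ( E )]
x-((E)-W) ⇒ x-((W)-W)   [E → W]
x-((W)-W) ⇒ x-(((E))-W)   [W → ( E )]
x-(((E))-W) ⇒ x-(((W))-W)   [E → W]
x-(((W))-W) ⇒ x-(((x))-W)   [W → x]
x-(((x))-W) ⇒ x-(((x))-x)   [W → x]

E ⇒ E-W ⇒ W-W ⇒ x-W ⇒ x-(E) ⇒ x-(E-W) ⇒ x-(W-W) ⇒ x-((E)-W) ⇒ x-((W)-W) ⇒ x-(((E))-W) ⇒ x-(((W))-W) ⇒ x-(((x))-W) ⇒ x-(((x))-x)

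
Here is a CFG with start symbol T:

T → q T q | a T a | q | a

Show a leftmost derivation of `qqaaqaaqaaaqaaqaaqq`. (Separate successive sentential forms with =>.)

T=>qTq=>qqTqq=>qqaTaqq=>qqaaTaaqq=>qqaaqTqaaqq=>qqaaqaTaqaaqq=>qqaaqaaTaaqaaqq=>qqaaqaaqTqaaqaaqq=>qqaaqaaqaTaqaaqaaqq=>qqaaqaaqaaaqaaqaaqq

T => qTq   [T → q T q]
qTq => qqTqq   [T → q T q]
qqTqq => qqaTaqq   [T → a T a]
qqaTaqq => qqaaTaaqq   [T → a T a]
qqaaTaaqq => qqaaqTqaaqq   [T → q T q]
qqaaqTqaaqq => qqaaqaTaqaaqq   [T → a T a]
qqaaqaTaqaaqq => qqaaqaaTaaqaaqq   [T → a T a]
qqaaqaaTaaqaaqq => qqaaqaaqTqaaqaaqq   [T → q T q]
qqaaqaaqTqaaqaaqq => qqaaqaaqaTaqaaqaaqq   [T → a T a]
qqaaqaaqaTaqaaqaaqq => qqaaqaaqaaaqaaqaaqq   [T → a]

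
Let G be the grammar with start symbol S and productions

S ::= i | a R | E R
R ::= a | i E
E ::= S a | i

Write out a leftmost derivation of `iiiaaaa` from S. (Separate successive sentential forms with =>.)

S => ER => SaR => ERaR => SaRaR => ERaRaR => iRaRaR => iiEaRaR => iiiaRaR => iiiaaaR => iiiaaaa

S => ER   [S ::= E R]
ER => SaR   [E ::= S a]
SaR => ERaR   [S ::= E R]
ERaR => SaRaR   [E ::= S a]
SaRaR => ERaRaR   [S ::= E R]
ERaRaR => iRaRaR   [E ::= i]
iRaRaR => iiEaRaR   [R ::= i E]
iiEaRaR => iiiaRaR   [E ::= i]
iiiaRaR => iiiaaaR   [R ::= a]
iiiaaaR => iiiaaaa   [R ::= a]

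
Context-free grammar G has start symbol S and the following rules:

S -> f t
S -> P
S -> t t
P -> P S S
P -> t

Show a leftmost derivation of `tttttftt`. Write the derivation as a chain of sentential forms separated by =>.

S => P => PSS => PSSSS => tSSSS => tttSSS => tttttSS => tttttftS => tttttftP => tttttftt

S => P   [S -> P]
P => PSS   [P -> P S S]
PSS => PSSSS   [P -> P S S]
PSSSS => tSSSS   [P -> t]
tSSSS => tttSSS   [S -> t t]
tttSSS => tttttSS   [S -> t t]
tttttSS => tttttftS   [S -> f t]
tttttftS => tttttftP   [S -> P]
tttttftP => tttttftt   [P -> t]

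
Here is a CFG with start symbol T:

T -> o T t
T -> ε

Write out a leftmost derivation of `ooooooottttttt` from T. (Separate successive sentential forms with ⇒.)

T ⇒ oTt   [T -> o T t]
oTt ⇒ ooTtt   [T -> o T t]
ooTtt ⇒ oooTttt   [T -> o T t]
oooTttt ⇒ ooooTtttt   [T -> o T t]
ooooTtttt ⇒ oooooTttttt   [T -> o T t]
oooooTttttt ⇒ ooooooTtttttt   [T -> o T t]
ooooooTtttttt ⇒ oooooooTttttttt   [T -> o T t]
oooooooTttttttt ⇒ ooooooottttttt   [T -> ε]

T ⇒ oTt ⇒ ooTtt ⇒ oooTttt ⇒ ooooTtttt ⇒ oooooTttttt ⇒ ooooooTtttttt ⇒ oooooooTttttttt ⇒ ooooooottttttt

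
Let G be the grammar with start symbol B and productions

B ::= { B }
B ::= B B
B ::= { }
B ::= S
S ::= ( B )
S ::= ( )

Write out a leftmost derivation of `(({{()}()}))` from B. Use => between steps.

B => S   [B ::= S]
S => (B)   [S ::= ( B )]
(B) => (S)   [B ::= S]
(S) => ((B))   [S ::= ( B )]
((B)) => (({B}))   [B ::= { B }]
(({B})) => (({BB}))   [B ::= B B]
(({BB})) => (({{B}B}))   [B ::= { B }]
(({{B}B})) => (({{S}B}))   [B ::= S]
(({{S}B})) => (({{()}B}))   [S ::= ( )]
(({{()}B})) => (({{()}S}))   [B ::= S]
(({{()}S})) => (({{()}()}))   [S ::= ( )]

B => S => (B) => (S) => ((B)) => (({B})) => (({BB})) => (({{B}B})) => (({{S}B})) => (({{()}B})) => (({{()}S})) => (({{()}()}))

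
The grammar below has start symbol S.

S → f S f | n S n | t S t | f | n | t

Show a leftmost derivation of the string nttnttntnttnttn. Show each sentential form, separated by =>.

S => nSn => ntStn => nttSttn => nttnSnttn => nttntStnttn => nttnttSttnttn => nttnttnSnttnttn => nttnttntnttnttn

S => nSn   [S → n S n]
nSn => ntStn   [S → t S t]
ntStn => nttSttn   [S → t S t]
nttSttn => nttnSnttn   [S → n S n]
nttnSnttn => nttntStnttn   [S → t S t]
nttntStnttn => nttnttSttnttn   [S → t S t]
nttnttSttnttn => nttnttnSnttnttn   [S → n S n]
nttnttnSnttnttn => nttnttntnttnttn   [S → t]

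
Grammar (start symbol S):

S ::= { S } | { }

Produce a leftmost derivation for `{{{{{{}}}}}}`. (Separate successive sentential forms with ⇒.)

S ⇒ {S}   [S ::= { S }]
{S} ⇒ {{S}}   [S ::= { S }]
{{S}} ⇒ {{{S}}}   [S ::= { S }]
{{{S}}} ⇒ {{{{S}}}}   [S ::= { S }]
{{{{S}}}} ⇒ {{{{{S}}}}}   [S ::= { S }]
{{{{{S}}}}} ⇒ {{{{{{}}}}}}   [S ::= { }]

S ⇒ {S} ⇒ {{S}} ⇒ {{{S}}} ⇒ {{{{S}}}} ⇒ {{{{{S}}}}} ⇒ {{{{{{}}}}}}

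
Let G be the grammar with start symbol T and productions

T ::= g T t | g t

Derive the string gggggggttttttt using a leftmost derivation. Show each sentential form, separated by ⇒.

T⇒gTt⇒ggTtt⇒gggTttt⇒ggggTtttt⇒gggggTttttt⇒ggggggTtttttt⇒gggggggttttttt

T ⇒ gTt   [T ::= g T t]
gTt ⇒ ggTtt   [T ::= g T t]
ggTtt ⇒ gggTttt   [T ::= g T t]
gggTttt ⇒ ggggTtttt   [T ::= g T t]
ggggTtttt ⇒ gggggTttttt   [T ::= g T t]
gggggTttttt ⇒ ggggggTtttttt   [T ::= g T t]
ggggggTtttttt ⇒ gggggggttttttt   [T ::= g t]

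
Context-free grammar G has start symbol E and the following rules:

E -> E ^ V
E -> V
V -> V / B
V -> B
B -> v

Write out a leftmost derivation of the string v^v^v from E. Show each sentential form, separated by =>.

E => E^V => E^V^V => V^V^V => B^V^V => v^V^V => v^B^V => v^v^V => v^v^B => v^v^v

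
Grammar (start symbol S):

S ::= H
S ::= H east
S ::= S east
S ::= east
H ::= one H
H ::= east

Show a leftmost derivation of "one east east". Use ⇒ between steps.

S ⇒ H east ⇒ one H east ⇒ one east east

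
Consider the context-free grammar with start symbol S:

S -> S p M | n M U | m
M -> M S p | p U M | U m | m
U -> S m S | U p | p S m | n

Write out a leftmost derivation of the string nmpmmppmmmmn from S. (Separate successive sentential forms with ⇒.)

S ⇒ nMU ⇒ nUmU ⇒ nSmSmU ⇒ nSpMmSmU ⇒ nSpMpMmSmU ⇒ nmpMpMmSmU ⇒ nmpMSppMmSmU ⇒ nmpmSppMmSmU ⇒ nmpmmppMmSmU ⇒ nmpmmppmmSmU ⇒ nmpmmppmmmmU ⇒ nmpmmppmmmmn

S ⇒ nMU   [S -> n M U]
nMU ⇒ nUmU   [M -> U m]
nUmU ⇒ nSmSmU   [U -> S m S]
nSmSmU ⇒ nSpMmSmU   [S -> S p M]
nSpMmSmU ⇒ nSpMpMmSmU   [S -> S p M]
nSpMpMmSmU ⇒ nmpMpMmSmU   [S -> m]
nmpMpMmSmU ⇒ nmpMSppMmSmU   [M -> M S p]
nmpMSppMmSmU ⇒ nmpmSppMmSmU   [M -> m]
nmpmSppMmSmU ⇒ nmpmmppMmSmU   [S -> m]
nmpmmppMmSmU ⇒ nmpmmppmmSmU   [M -> m]
nmpmmppmmSmU ⇒ nmpmmppmmmmU   [S -> m]
nmpmmppmmmmU ⇒ nmpmmppmmmmn   [U -> n]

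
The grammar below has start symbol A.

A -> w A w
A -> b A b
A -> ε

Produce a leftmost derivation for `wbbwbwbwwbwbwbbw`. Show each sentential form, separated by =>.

A => wAw => wbAbw => wbbAbbw => wbbwAwbbw => wbbwbAbwbbw => wbbwbwAwbwbbw => wbbwbwbAbwbwbbw => wbbwbwbwAwbwbwbbw => wbbwbwbwwbwbwbbw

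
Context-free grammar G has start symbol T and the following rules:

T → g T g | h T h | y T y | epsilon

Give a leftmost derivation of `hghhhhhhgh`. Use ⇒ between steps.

T⇒hTh⇒hgTgh⇒hghThgh⇒hghhThhgh⇒hghhhThhhgh⇒hghhhhhhgh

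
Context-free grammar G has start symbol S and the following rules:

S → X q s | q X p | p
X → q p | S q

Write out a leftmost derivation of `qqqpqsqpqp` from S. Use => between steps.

S => qXp => qSqp => qqXpqp => qqSqpqp => qqXqsqpqp => qqqpqsqpqp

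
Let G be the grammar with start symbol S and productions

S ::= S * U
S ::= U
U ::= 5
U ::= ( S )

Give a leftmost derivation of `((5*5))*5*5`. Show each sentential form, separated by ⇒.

S ⇒ S*U   [S ::= S * U]
S*U ⇒ S*U*U   [S ::= S * U]
S*U*U ⇒ U*U*U   [S ::= U]
U*U*U ⇒ (S)*U*U   [U ::= ( S )]
(S)*U*U ⇒ (U)*U*U   [S ::= U]
(U)*U*U ⇒ ((S))*U*U   [U ::= ( S )]
((S))*U*U ⇒ ((S*U))*U*U   [S ::= S * U]
((S*U))*U*U ⇒ ((U*U))*U*U   [S ::= U]
((U*U))*U*U ⇒ ((5*U))*U*U   [U ::= 5]
((5*U))*U*U ⇒ ((5*5))*U*U   [U ::= 5]
((5*5))*U*U ⇒ ((5*5))*5*U   [U ::= 5]
((5*5))*5*U ⇒ ((5*5))*5*5   [U ::= 5]

S⇒S*U⇒S*U*U⇒U*U*U⇒(S)*U*U⇒(U)*U*U⇒((S))*U*U⇒((S*U))*U*U⇒((U*U))*U*U⇒((5*U))*U*U⇒((5*5))*U*U⇒((5*5))*5*U⇒((5*5))*5*5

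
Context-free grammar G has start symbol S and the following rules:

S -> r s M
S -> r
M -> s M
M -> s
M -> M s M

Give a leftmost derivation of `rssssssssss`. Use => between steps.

S => rsM => rssM => rssMsM => rssMsMsM => rsssMsMsM => rsssMsMsMsM => rsssssMsMsM => rsssssssMsM => rsssssssssM => rssssssssss

S => rsM   [S -> r s M]
rsM => rssM   [M -> s M]
rssM => rssMsM   [M -> M s M]
rssMsM => rssMsMsM   [M -> M s M]
rssMsMsM => rsssMsMsM   [M -> s M]
rsssMsMsM => rsssMsMsMsM   [M -> M s M]
rsssMsMsMsM => rsssssMsMsM   [M -> s]
rsssssMsMsM => rsssssssMsM   [M -> s]
rsssssssMsM => rsssssssssM   [M -> s]
rsssssssssM => rssssssssss   [M -> s]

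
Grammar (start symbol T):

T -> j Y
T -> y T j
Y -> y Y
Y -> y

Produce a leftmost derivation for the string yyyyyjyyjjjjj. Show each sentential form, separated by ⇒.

T ⇒ yTj ⇒ yyTjj ⇒ yyyTjjj ⇒ yyyyTjjjj ⇒ yyyyyTjjjjj ⇒ yyyyyjYjjjjj ⇒ yyyyyjyYjjjjj ⇒ yyyyyjyyjjjjj

T ⇒ yTj   [T -> y T j]
yTj ⇒ yyTjj   [T -> y T j]
yyTjj ⇒ yyyTjjj   [T -> y T j]
yyyTjjj ⇒ yyyyTjjjj   [T -> y T j]
yyyyTjjjj ⇒ yyyyyTjjjjj   [T -> y T j]
yyyyyTjjjjj ⇒ yyyyyjYjjjjj   [T -> j Y]
yyyyyjYjjjjj ⇒ yyyyyjyYjjjjj   [Y -> y Y]
yyyyyjyYjjjjj ⇒ yyyyyjyyjjjjj   [Y -> y]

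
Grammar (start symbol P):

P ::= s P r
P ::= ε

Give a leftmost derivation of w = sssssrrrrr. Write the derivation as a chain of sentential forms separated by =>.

P => sPr => ssPrr => sssPrrr => ssssPrrrr => sssssPrrrrr => sssssrrrrr

P => sPr   [P ::= s P r]
sPr => ssPrr   [P ::= s P r]
ssPrr => sssPrrr   [P ::= s P r]
sssPrrr => ssssPrrrr   [P ::= s P r]
ssssPrrrr => sssssPrrrrr   [P ::= s P r]
sssssPrrrrr => sssssrrrrr   [P ::= ε]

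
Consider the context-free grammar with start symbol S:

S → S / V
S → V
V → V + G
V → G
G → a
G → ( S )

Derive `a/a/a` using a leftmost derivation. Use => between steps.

S => S/V => S/V/V => V/V/V => G/V/V => a/V/V => a/G/V => a/a/V => a/a/G => a/a/a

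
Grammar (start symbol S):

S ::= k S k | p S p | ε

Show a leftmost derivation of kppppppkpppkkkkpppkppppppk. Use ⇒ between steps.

S ⇒ kSk ⇒ kpSpk ⇒ kppSppk ⇒ kpppSpppk ⇒ kppppSppppk ⇒ kpppppSpppppk ⇒ kppppppSppppppk ⇒ kppppppkSkppppppk ⇒ kppppppkpSpkppppppk ⇒ kppppppkppSppkppppppk ⇒ kppppppkpppSpppkppppppk ⇒ kppppppkpppkSkpppkppppppk ⇒ kppppppkpppkkSkkpppkppppppk ⇒ kppppppkpppkkkkpppkppppppk

S ⇒ kSk   [S ::= k S k]
kSk ⇒ kpSpk   [S ::= p S p]
kpSpk ⇒ kppSppk   [S ::= p S p]
kppSppk ⇒ kpppSpppk   [S ::= p S p]
kpppSpppk ⇒ kppppSppppk   [S ::= p S p]
kppppSppppk ⇒ kpppppSpppppk   [S ::= p S p]
kpppppSpppppk ⇒ kppppppSppppppk   [S ::= p S p]
kppppppSppppppk ⇒ kppppppkSkppppppk   [S ::= k S k]
kppppppkSkppppppk ⇒ kppppppkpSpkppppppk   [S ::= p S p]
kppppppkpSpkppppppk ⇒ kppppppkppSppkppppppk   [S ::= p S p]
kppppppkppSppkppppppk ⇒ kppppppkpppSpppkppppppk   [S ::= p S p]
kppppppkpppSpppkppppppk ⇒ kppppppkpppkSkpppkppppppk   [S ::= k S k]
kppppppkpppkSkpppkppppppk ⇒ kppppppkpppkkSkkpppkppppppk   [S ::= k S k]
kppppppkpppkkSkkpppkppppppk ⇒ kppppppkpppkkkkpppkppppppk   [S ::= ε]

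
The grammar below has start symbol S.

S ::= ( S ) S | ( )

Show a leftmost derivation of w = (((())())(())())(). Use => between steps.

S => (S)S => ((S)S)S => (((S)S)S)S => (((())S)S)S => (((())())S)S => (((())())(S)S)S => (((())())(())S)S => (((())())(())())S => (((())())(())())()

S => (S)S   [S ::= ( S ) S]
(S)S => ((S)S)S   [S ::= ( S ) S]
((S)S)S => (((S)S)S)S   [S ::= ( S ) S]
(((S)S)S)S => (((())S)S)S   [S ::= ( )]
(((())S)S)S => (((())())S)S   [S ::= ( )]
(((())())S)S => (((())())(S)S)S   [S ::= ( S ) S]
(((())())(S)S)S => (((())())(())S)S   [S ::= ( )]
(((())())(())S)S => (((())())(())())S   [S ::= ( )]
(((())())(())())S => (((())())(())())()   [S ::= ( )]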